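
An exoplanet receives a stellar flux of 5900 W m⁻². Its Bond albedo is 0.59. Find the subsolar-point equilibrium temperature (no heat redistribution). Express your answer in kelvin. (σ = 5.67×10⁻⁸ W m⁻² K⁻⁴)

T_ss ≈ 454 K

At the subsolar point the surface absorbs S(1−A) and emits σT⁴ per unit area — no factor of 4, since only the local patch is in balance.
T = [5900 × 0.41 / 5.67×10⁻⁸]^(1/4) = (4.27×10¹⁰)^(1/4) = 454 K.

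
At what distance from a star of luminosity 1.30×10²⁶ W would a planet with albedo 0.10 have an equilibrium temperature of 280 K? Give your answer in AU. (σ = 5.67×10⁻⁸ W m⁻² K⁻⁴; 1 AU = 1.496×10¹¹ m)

From T_eq⁴ = L(1−A)/(16πσd²): d = √[L(1−A)/(16πσT_eq⁴)].
d = √[1.30×10²⁶ × 0.90 / (16π × 5.67×10⁻⁸ × (280)⁴)] = 8.17×10¹⁰ m = 0.546 AU.

d ≈ 0.546 AU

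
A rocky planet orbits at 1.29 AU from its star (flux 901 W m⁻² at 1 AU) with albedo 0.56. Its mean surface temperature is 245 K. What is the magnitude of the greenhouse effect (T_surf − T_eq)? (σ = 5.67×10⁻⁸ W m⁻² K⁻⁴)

ΔT ≈ 65.0 K

S = 901/1.29² = 541.4 W m⁻².
T_eq = [S(1−A)/(4σ)]^(1/4) = [541.4×0.44/(4×5.67×10⁻⁸)]^(1/4) = 180.0 K.
ΔT = T_surf − T_eq = 245 − 180.0.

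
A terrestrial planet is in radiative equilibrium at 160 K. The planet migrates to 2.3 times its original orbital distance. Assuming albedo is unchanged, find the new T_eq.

T_eq ≈ 106 K

T_eq ∝ L^(1/4) · d^(−1/2).
T′ = 160 / 2.3^(1/2) = 106 K.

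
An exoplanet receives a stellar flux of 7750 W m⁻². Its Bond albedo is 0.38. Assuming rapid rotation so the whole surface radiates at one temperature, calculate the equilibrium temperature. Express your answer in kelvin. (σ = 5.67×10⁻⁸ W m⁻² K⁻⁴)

Energy balance: absorbed = emitted ⇒ πR²·S(1−A) = 4πR²·σT_eq⁴, so T_eq⁴ = S(1−A)/(4σ).
T_eq = [7750 × 0.62 / (4 × 5.67×10⁻⁸)]^(1/4) = (2.12×10¹⁰)^(1/4) = 382 K.

T_eq ≈ 382 K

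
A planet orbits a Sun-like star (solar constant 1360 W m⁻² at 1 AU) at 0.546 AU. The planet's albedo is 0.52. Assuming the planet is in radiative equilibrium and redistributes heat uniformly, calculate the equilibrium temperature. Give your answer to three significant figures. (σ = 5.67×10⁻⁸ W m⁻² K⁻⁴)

T_eq ≈ 313 K

Flux at 0.546 AU: S = 1360/0.546² = 4560 W m⁻².
Energy balance: absorbed = emitted ⇒ πR²·S(1−A) = 4πR²·σT_eq⁴, so T_eq⁴ = S(1−A)/(4σ).
T_eq = [4560 × 0.48 / (4 × 5.67×10⁻⁸)]^(1/4) = (9.65×10⁹)^(1/4) = 313 K.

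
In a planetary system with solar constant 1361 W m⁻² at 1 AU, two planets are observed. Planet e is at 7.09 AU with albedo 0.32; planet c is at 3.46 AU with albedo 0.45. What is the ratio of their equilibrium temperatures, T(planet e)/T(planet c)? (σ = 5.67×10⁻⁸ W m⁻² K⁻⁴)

T₁/T₂ ≈ 0.737

T_eq = [S₀(1−A)/(4σd²)]^(1/4), so T ∝ (1−A)^(1/4) / √d.
T₁ = [1361×0.68/(4×5.67×10⁻⁸×7.09²)]^(1/4) = 94.92 K.
T₂ = [1361×0.55/(4×5.67×10⁻⁸×3.46²)]^(1/4) = 128.86 K.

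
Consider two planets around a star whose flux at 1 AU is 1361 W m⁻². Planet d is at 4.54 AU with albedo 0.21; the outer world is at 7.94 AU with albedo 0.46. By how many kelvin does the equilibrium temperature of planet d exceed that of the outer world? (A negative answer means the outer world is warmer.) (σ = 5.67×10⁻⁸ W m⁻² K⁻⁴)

T_eq = [S₀(1−A)/(4σd²)]^(1/4), so T ∝ (1−A)^(1/4) / √d.
T₁ = [1361×0.79/(4×5.67×10⁻⁸×4.54²)]^(1/4) = 123.15 K.
T₂ = [1361×0.54/(4×5.67×10⁻⁸×7.94²)]^(1/4) = 84.67 K.

ΔT ≈ 38.5 K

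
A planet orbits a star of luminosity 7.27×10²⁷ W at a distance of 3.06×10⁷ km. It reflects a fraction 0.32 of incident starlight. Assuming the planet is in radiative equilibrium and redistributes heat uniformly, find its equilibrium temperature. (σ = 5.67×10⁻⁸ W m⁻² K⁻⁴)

d = 3.06×10⁷ km = 3.06×10¹⁰ m.
Flux: S = L/(4πd²) = 7.27×10²⁷/(4π×(3.06×10¹⁰)²) = 6.18×10⁵ W m⁻².
Energy balance: absorbed = emitted ⇒ πR²·S(1−A) = 4πR²·σT_eq⁴, so T_eq⁴ = S(1−A)/(4σ).
T_eq = [6.18×10⁵ × 0.68 / (4 × 5.67×10⁻⁸)]^(1/4) = (1.85×10¹²)^(1/4) = 1170 K.

T_eq ≈ 1170 K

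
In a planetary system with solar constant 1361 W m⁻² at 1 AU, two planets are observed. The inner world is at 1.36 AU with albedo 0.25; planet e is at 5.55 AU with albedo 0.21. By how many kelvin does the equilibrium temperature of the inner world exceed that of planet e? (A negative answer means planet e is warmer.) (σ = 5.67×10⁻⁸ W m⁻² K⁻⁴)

T_eq = [S₀(1−A)/(4σd²)]^(1/4), so T ∝ (1−A)^(1/4) / √d.
T₁ = [1361×0.75/(4×5.67×10⁻⁸×1.36²)]^(1/4) = 222.10 K.
T₂ = [1361×0.79/(4×5.67×10⁻⁸×5.55²)]^(1/4) = 111.38 K.

ΔT ≈ 110.7 K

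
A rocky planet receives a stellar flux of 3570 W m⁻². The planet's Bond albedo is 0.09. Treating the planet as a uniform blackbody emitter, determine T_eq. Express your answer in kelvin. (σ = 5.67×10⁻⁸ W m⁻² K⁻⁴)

Energy balance: absorbed = emitted ⇒ πR²·S(1−A) = 4πR²·σT_eq⁴, so T_eq⁴ = S(1−A)/(4σ).
T_eq = [3570 × 0.91 / (4 × 5.67×10⁻⁸)]^(1/4) = (1.43×10¹⁰)^(1/4) = 346 K.

T_eq ≈ 346 K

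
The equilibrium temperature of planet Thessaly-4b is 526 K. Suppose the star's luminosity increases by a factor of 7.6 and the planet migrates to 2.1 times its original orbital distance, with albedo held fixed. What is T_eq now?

T_eq ≈ 603 K

T_eq ∝ L^(1/4) · d^(−1/2).
T′ = 526 × 7.6^(1/4) / 2.1^(1/2) = 603 K.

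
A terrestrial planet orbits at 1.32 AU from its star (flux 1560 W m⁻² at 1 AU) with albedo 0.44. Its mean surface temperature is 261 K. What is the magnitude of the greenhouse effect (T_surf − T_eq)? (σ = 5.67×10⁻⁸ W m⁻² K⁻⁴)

S = 1560/1.32² = 895.3 W m⁻².
T_eq = [S(1−A)/(4σ)]^(1/4) = [895.3×0.56/(4×5.67×10⁻⁸)]^(1/4) = 216.8 K.
ΔT = T_surf − T_eq = 261 − 216.8.

ΔT ≈ 44.2 K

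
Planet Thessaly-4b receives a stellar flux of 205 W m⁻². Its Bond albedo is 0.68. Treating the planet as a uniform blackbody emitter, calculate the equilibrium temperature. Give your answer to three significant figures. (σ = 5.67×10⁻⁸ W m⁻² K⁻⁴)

T_eq ≈ 130 K

Energy balance: absorbed = emitted ⇒ πR²·S(1−A) = 4πR²·σT_eq⁴, so T_eq⁴ = S(1−A)/(4σ).
T_eq = [205 × 0.32 / (4 × 5.67×10⁻⁸)]^(1/4) = (2.89×10⁸)^(1/4) = 130 K.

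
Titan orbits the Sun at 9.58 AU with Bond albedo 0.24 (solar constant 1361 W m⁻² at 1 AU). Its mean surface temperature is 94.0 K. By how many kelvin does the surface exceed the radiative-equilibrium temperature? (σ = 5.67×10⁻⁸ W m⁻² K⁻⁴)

ΔT ≈ 10.0 K

S = 1361/9.58² = 14.83 W m⁻².
T_eq = [S(1−A)/(4σ)]^(1/4) = [14.83×0.76/(4×5.67×10⁻⁸)]^(1/4) = 84.0 K.
ΔT = T_surf − T_eq = 94 − 84.0.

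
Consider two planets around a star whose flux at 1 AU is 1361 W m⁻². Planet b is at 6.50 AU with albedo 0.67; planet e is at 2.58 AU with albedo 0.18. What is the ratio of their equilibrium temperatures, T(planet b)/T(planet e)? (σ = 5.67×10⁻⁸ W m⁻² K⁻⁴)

T_eq = [S₀(1−A)/(4σd²)]^(1/4), so T ∝ (1−A)^(1/4) / √d.
T₁ = [1361×0.33/(4×5.67×10⁻⁸×6.50²)]^(1/4) = 82.74 K.
T₂ = [1361×0.82/(4×5.67×10⁻⁸×2.58²)]^(1/4) = 164.89 K.

T₁/T₂ ≈ 0.502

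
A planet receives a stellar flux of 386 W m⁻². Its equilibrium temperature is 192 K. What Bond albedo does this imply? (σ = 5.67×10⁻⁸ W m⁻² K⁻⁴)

A ≈ 0.20

From T_eq⁴ = S(1−A)/(4σ): 1−A = 4σT_eq⁴/S.
1−A = 4 × 5.67×10⁻⁸ × (192)⁴ / 386 = 0.798.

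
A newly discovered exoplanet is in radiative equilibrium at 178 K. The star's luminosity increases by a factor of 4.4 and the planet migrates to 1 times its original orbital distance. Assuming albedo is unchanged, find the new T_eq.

T_eq ∝ L^(1/4) · d^(−1/2).
T′ = 178 × 4.4^(1/4) / 1^(1/2) = 258 K.

T_eq ≈ 258 K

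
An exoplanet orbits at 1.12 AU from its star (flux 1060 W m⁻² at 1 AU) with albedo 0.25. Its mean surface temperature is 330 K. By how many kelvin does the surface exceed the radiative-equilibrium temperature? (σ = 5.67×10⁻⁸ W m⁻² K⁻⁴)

ΔT ≈ 100.1 K

S = 1060/1.12² = 845.0 W m⁻².
T_eq = [S(1−A)/(4σ)]^(1/4) = [845.0×0.75/(4×5.67×10⁻⁸)]^(1/4) = 229.9 K.
ΔT = T_surf − T_eq = 330 − 229.9.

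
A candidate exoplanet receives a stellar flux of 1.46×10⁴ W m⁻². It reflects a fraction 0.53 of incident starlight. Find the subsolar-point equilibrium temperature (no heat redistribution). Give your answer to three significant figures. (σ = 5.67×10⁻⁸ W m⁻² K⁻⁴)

T_ss ≈ 590 K

At the subsolar point the surface absorbs S(1−A) and emits σT⁴ per unit area — no factor of 4, since only the local patch is in balance.
T = [1.46×10⁴ × 0.47 / 5.67×10⁻⁸]^(1/4) = (1.21×10¹¹)^(1/4) = 590 K.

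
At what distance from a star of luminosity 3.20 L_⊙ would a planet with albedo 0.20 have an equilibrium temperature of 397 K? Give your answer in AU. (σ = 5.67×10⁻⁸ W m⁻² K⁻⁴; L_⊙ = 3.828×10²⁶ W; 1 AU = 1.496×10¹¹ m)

d ≈ 0.786 AU

L = 3.20 × 3.828×10²⁶ = 1.22×10²⁷ W.
From T_eq⁴ = L(1−A)/(16πσd²): d = √[L(1−A)/(16πσT_eq⁴)].
d = √[1.22×10²⁷ × 0.80 / (16π × 5.67×10⁻⁸ × (397)⁴)] = 1.18×10¹¹ m = 0.786 AU.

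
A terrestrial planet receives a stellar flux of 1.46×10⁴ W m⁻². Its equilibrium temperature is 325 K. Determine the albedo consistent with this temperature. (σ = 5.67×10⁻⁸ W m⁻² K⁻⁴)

A ≈ 0.83

From T_eq⁴ = S(1−A)/(4σ): 1−A = 4σT_eq⁴/S.
1−A = 4 × 5.67×10⁻⁸ × (325)⁴ / 1.46×10⁴ = 0.173.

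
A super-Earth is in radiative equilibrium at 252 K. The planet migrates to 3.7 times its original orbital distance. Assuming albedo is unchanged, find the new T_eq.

T_eq ≈ 131 K

T_eq ∝ L^(1/4) · d^(−1/2).
T′ = 252 / 3.7^(1/2) = 131 K.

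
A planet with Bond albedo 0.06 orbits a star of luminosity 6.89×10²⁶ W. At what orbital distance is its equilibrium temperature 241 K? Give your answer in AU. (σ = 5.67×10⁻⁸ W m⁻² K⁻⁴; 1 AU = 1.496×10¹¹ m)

From T_eq⁴ = L(1−A)/(16πσd²): d = √[L(1−A)/(16πσT_eq⁴)].
d = √[6.89×10²⁶ × 0.94 / (16π × 5.67×10⁻⁸ × (241)⁴)] = 2.60×10¹¹ m = 1.73 AU.

d ≈ 1.73 AU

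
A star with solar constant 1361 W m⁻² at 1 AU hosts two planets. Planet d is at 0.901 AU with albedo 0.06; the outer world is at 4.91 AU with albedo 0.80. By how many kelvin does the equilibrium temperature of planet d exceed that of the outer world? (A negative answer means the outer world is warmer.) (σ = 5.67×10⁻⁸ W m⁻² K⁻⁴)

ΔT ≈ 204.7 K

T_eq = [S₀(1−A)/(4σd²)]^(1/4), so T ∝ (1−A)^(1/4) / √d.
T₁ = [1361×0.94/(4×5.67×10⁻⁸×0.901²)]^(1/4) = 288.72 K.
T₂ = [1361×0.20/(4×5.67×10⁻⁸×4.91²)]^(1/4) = 84.00 K.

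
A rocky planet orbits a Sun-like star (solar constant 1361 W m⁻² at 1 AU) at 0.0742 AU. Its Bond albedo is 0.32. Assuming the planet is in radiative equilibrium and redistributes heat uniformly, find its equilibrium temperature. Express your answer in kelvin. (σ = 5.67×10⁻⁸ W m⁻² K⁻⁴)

Flux at 0.0742 AU: S = 1361/0.0742² = 2.47×10⁵ W m⁻².
Energy balance: absorbed = emitted ⇒ πR²·S(1−A) = 4πR²·σT_eq⁴, so T_eq⁴ = S(1−A)/(4σ).
T_eq = [2.47×10⁵ × 0.68 / (4 × 5.67×10⁻⁸)]^(1/4) = (7.41×10¹¹)^(1/4) = 928 K.

T_eq ≈ 928 K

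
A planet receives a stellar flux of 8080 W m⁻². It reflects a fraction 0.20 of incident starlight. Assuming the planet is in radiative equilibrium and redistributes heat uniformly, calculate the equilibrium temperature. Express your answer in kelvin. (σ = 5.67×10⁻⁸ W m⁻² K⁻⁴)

T_eq ≈ 411 K

Energy balance: absorbed = emitted ⇒ πR²·S(1−A) = 4πR²·σT_eq⁴, so T_eq⁴ = S(1−A)/(4σ).
T_eq = [8080 × 0.80 / (4 × 5.67×10⁻⁸)]^(1/4) = (2.85×10¹⁰)^(1/4) = 411 K.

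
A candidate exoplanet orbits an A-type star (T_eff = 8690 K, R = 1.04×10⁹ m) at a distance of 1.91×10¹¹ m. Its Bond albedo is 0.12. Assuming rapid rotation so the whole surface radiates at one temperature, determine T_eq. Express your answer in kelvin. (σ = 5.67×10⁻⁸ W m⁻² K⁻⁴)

T_eq ≈ 439 K

L = 4πR_⋆²σT_⋆⁴ = 4π(1.04×10⁹)² × 5.67×10⁻⁸ × (8690)⁴ = 4.39×10²⁷ W.
S = L/(4πd²) = 9590 W m⁻².
Energy balance: absorbed = emitted ⇒ πR²·S(1−A) = 4πR²·σT_eq⁴, so T_eq⁴ = S(1−A)/(4σ).
T_eq = [9590 × 0.88 / (4 × 5.67×10⁻⁸)]^(1/4) = (3.72×10¹⁰)^(1/4) = 439 K.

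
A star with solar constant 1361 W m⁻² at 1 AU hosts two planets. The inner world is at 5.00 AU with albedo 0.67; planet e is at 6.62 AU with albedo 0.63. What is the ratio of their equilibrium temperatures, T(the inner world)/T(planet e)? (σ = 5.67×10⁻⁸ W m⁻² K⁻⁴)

T_eq = [S₀(1−A)/(4σd²)]^(1/4), so T ∝ (1−A)^(1/4) / √d.
T₁ = [1361×0.33/(4×5.67×10⁻⁸×5.00²)]^(1/4) = 94.34 K.
T₂ = [1361×0.37/(4×5.67×10⁻⁸×6.62²)]^(1/4) = 84.37 K.

T₁/T₂ ≈ 1.118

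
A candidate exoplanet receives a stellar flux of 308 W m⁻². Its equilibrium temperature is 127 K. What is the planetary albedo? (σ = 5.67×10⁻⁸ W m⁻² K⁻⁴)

A ≈ 0.81

From T_eq⁴ = S(1−A)/(4σ): 1−A = 4σT_eq⁴/S.
1−A = 4 × 5.67×10⁻⁸ × (127)⁴ / 308 = 0.192.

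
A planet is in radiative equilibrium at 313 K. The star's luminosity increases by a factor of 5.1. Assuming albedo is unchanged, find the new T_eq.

T_eq ≈ 470 K

T_eq ∝ L^(1/4) · d^(−1/2).
T′ = 313 × 5.1^(1/4) = 470 K.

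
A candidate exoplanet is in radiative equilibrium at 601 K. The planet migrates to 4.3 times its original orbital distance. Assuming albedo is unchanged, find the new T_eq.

T_eq ∝ L^(1/4) · d^(−1/2).
T′ = 601 / 4.3^(1/2) = 290 K.

T_eq ≈ 290 K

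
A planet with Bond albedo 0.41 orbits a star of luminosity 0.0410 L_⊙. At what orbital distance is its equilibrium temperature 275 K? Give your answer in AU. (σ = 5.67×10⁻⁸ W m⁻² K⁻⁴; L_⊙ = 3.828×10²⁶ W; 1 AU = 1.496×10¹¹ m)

d ≈ 0.159 AU

L = 0.0410 × 3.828×10²⁶ = 1.57×10²⁵ W.
From T_eq⁴ = L(1−A)/(16πσd²): d = √[L(1−A)/(16πσT_eq⁴)].
d = √[1.57×10²⁵ × 0.59 / (16π × 5.67×10⁻⁸ × (275)⁴)] = 2.38×10¹⁰ m = 0.159 AU.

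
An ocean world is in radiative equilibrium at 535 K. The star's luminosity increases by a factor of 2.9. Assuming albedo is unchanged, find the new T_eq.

T_eq ≈ 698 K

T_eq ∝ L^(1/4) · d^(−1/2).
T′ = 535 × 2.9^(1/4) = 698 K.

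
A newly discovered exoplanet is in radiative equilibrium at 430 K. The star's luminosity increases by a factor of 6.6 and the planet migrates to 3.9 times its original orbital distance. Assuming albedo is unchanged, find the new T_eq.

T_eq ≈ 349 K

T_eq ∝ L^(1/4) · d^(−1/2).
T′ = 430 × 6.6^(1/4) / 3.9^(1/2) = 349 K.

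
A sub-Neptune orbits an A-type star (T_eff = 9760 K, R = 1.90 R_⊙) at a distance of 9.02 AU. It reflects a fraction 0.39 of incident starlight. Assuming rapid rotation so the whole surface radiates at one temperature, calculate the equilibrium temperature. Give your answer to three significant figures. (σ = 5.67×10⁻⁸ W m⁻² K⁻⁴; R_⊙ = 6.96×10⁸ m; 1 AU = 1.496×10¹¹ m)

T_eq ≈ 191 K

R_⋆ = 1.90 × 6.96×10⁸ = 1.32×10⁹ m.
d = 9.02 AU = 1.35×10¹² m.
L = 4πR_⋆²σT_⋆⁴ = 4π(1.32×10⁹)² × 5.67×10⁻⁸ × (9760)⁴ = 1.13×10²⁸ W.
S = L/(4πd²) = 494 W m⁻².
Energy balance: absorbed = emitted ⇒ πR²·S(1−A) = 4πR²·σT_eq⁴, so T_eq⁴ = S(1−A)/(4σ).
T_eq = [494 × 0.61 / (4 × 5.67×10⁻⁸)]^(1/4) = (1.33×10⁹)^(1/4) = 191 K.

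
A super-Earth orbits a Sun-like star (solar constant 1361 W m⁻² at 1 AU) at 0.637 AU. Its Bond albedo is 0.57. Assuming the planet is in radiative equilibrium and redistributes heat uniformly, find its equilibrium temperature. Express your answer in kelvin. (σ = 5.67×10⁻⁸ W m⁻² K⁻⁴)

Flux at 0.637 AU: S = 1361/0.637² = 3350 W m⁻².
Energy balance: absorbed = emitted ⇒ πR²·S(1−A) = 4πR²·σT_eq⁴, so T_eq⁴ = S(1−A)/(4σ).
T_eq = [3350 × 0.43 / (4 × 5.67×10⁻⁸)]^(1/4) = (6.36×10⁹)^(1/4) = 282 K.

T_eq ≈ 282 K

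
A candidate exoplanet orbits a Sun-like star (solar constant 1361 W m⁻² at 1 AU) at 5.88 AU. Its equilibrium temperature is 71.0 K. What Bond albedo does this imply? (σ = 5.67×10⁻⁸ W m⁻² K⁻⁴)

Flux at 5.88 AU: S = 1361/5.88² = 39.4 W m⁻².
From T_eq⁴ = S(1−A)/(4σ): 1−A = 4σT_eq⁴/S.
1−A = 4 × 5.67×10⁻⁸ × (71.0)⁴ / 39.4 = 0.146.

A ≈ 0.85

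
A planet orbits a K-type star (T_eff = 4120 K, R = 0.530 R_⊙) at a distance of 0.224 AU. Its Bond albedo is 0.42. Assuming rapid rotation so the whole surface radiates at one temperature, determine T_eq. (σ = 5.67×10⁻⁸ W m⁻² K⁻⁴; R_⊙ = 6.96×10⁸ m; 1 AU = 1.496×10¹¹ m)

R_⋆ = 0.530 × 6.96×10⁸ = 3.69×10⁸ m.
d = 0.224 AU = 3.35×10¹⁰ m.
L = 4πR_⋆²σT_⋆⁴ = 4π(3.69×10⁸)² × 5.67×10⁻⁸ × (4120)⁴ = 2.79×10²⁵ W.
S = L/(4πd²) = 1980 W m⁻².
Energy balance: absorbed = emitted ⇒ πR²·S(1−A) = 4πR²·σT_eq⁴, so T_eq⁴ = S(1−A)/(4σ).
T_eq = [1980 × 0.58 / (4 × 5.67×10⁻⁸)]^(1/4) = (5.06×10⁹)^(1/4) = 267 K.

T_eq ≈ 267 K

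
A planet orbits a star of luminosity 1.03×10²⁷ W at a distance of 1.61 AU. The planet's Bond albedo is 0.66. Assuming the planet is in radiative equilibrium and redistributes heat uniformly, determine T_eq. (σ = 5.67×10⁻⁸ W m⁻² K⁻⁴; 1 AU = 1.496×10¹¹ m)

T_eq ≈ 215 K

d = 1.61 AU = 2.41×10¹¹ m.
Flux: S = L/(4πd²) = 1.03×10²⁷/(4π×(2.41×10¹¹)²) = 1410 W m⁻².
Energy balance: absorbed = emitted ⇒ πR²·S(1−A) = 4πR²·σT_eq⁴, so T_eq⁴ = S(1−A)/(4σ).
T_eq = [1410 × 0.34 / (4 × 5.67×10⁻⁸)]^(1/4) = (2.12×10⁹)^(1/4) = 215 K.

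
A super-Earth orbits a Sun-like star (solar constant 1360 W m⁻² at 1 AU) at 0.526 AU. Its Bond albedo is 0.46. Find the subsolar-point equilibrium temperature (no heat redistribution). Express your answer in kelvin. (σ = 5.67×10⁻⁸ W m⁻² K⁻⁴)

T_ss ≈ 465 K

Flux at 0.526 AU: S = 1360/0.526² = 4920 W m⁻².
At the subsolar point the surface absorbs S(1−A) and emits σT⁴ per unit area — no factor of 4, since only the local patch is in balance.
T = [4920 × 0.54 / 5.67×10⁻⁸]^(1/4) = (4.68×10¹⁰)^(1/4) = 465 K.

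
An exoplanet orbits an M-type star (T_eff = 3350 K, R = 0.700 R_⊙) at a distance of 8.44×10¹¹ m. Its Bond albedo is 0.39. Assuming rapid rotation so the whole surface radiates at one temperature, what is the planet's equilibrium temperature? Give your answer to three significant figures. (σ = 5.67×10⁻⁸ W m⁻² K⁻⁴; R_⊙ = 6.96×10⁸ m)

T_eq ≈ 50.3 K

R_⋆ = 0.700 × 6.96×10⁸ = 4.87×10⁸ m.
L = 4πR_⋆²σT_⋆⁴ = 4π(4.87×10⁸)² × 5.67×10⁻⁸ × (3350)⁴ = 2.13×10²⁵ W.
S = L/(4πd²) = 2.38 W m⁻².
Energy balance: absorbed = emitted ⇒ πR²·S(1−A) = 4πR²·σT_eq⁴, so T_eq⁴ = S(1−A)/(4σ).
T_eq = [2.38 × 0.61 / (4 × 5.67×10⁻⁸)]^(1/4) = (6.40×10⁶)^(1/4) = 50.3 K.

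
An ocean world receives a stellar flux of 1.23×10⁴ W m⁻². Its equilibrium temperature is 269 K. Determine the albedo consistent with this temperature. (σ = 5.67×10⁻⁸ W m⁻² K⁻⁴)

From T_eq⁴ = S(1−A)/(4σ): 1−A = 4σT_eq⁴/S.
1−A = 4 × 5.67×10⁻⁸ × (269)⁴ / 1.23×10⁴ = 0.097.

A ≈ 0.90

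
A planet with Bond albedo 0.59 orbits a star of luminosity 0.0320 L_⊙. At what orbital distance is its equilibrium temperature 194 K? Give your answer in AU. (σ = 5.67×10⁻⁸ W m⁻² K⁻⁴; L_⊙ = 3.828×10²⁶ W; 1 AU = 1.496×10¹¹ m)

d ≈ 0.236 AU

L = 0.0320 × 3.828×10²⁶ = 1.22×10²⁵ W.
From T_eq⁴ = L(1−A)/(16πσd²): d = √[L(1−A)/(16πσT_eq⁴)].
d = √[1.22×10²⁵ × 0.41 / (16π × 5.67×10⁻⁸ × (194)⁴)] = 3.53×10¹⁰ m = 0.236 AU.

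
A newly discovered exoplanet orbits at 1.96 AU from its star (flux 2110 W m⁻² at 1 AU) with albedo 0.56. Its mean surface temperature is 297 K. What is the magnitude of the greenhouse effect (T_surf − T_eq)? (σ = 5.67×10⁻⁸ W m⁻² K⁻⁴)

ΔT ≈ 116.3 K

S = 2110/1.96² = 549.3 W m⁻².
T_eq = [S(1−A)/(4σ)]^(1/4) = [549.3×0.44/(4×5.67×10⁻⁸)]^(1/4) = 180.7 K.
ΔT = T_surf − T_eq = 297 − 180.7.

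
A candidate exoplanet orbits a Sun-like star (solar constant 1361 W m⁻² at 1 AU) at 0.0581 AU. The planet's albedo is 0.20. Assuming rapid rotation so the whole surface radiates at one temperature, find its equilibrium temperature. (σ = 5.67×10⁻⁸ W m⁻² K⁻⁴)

Flux at 0.0581 AU: S = 1361/0.0581² = 4.03×10⁵ W m⁻².
Energy balance: absorbed = emitted ⇒ πR²·S(1−A) = 4πR²·σT_eq⁴, so T_eq⁴ = S(1−A)/(4σ).
T_eq = [4.03×10⁵ × 0.80 / (4 × 5.67×10⁻⁸)]^(1/4) = (1.42×10¹²)^(1/4) = 1090 K.

T_eq ≈ 1090 K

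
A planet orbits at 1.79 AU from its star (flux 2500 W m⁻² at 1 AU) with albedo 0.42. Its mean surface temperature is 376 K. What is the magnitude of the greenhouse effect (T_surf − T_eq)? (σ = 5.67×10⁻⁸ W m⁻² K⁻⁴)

ΔT ≈ 164.6 K

S = 2500/1.79² = 780.3 W m⁻².
T_eq = [S(1−A)/(4σ)]^(1/4) = [780.3×0.58/(4×5.67×10⁻⁸)]^(1/4) = 211.4 K.
ΔT = T_surf − T_eq = 376 − 211.4.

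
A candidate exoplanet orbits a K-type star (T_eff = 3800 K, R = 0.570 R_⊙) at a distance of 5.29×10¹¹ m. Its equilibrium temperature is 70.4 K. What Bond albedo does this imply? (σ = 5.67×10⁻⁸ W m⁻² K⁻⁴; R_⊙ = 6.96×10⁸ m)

R_⋆ = 0.570 × 6.96×10⁸ = 3.97×10⁸ m.
L = 4πR_⋆²σT_⋆⁴ = 4π(3.97×10⁸)² × 5.67×10⁻⁸ × (3800)⁴ = 2.34×10²⁵ W.
S = L/(4πd²) = 6.65 W m⁻².
From T_eq⁴ = S(1−A)/(4σ): 1−A = 4σT_eq⁴/S.
1−A = 4 × 5.67×10⁻⁸ × (70.4)⁴ / 6.65 = 0.838.

A ≈ 0.16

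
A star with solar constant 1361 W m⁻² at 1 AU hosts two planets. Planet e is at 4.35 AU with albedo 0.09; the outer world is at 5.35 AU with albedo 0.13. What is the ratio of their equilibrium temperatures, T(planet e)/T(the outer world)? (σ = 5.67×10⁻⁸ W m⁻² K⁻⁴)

T₁/T₂ ≈ 1.122

T_eq = [S₀(1−A)/(4σd²)]^(1/4), so T ∝ (1−A)^(1/4) / √d.
T₁ = [1361×0.91/(4×5.67×10⁻⁸×4.35²)]^(1/4) = 130.34 K.
T₂ = [1361×0.87/(4×5.67×10⁻⁸×5.35²)]^(1/4) = 116.21 K.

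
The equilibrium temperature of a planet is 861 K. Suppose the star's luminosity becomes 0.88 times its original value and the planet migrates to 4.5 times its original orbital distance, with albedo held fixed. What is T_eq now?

T_eq ∝ L^(1/4) · d^(−1/2).
T′ = 861 × 0.88^(1/4) / 4.5^(1/2) = 393 K.

T_eq ≈ 393 K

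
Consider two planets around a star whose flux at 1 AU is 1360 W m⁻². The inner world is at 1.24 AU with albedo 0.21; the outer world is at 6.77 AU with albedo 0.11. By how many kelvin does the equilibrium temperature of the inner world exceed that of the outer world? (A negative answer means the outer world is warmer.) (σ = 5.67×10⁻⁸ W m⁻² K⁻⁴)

T_eq = [S₀(1−A)/(4σd²)]^(1/4), so T ∝ (1−A)^(1/4) / √d.
T₁ = [1360×0.79/(4×5.67×10⁻⁸×1.24²)]^(1/4) = 235.60 K.
T₂ = [1360×0.89/(4×5.67×10⁻⁸×6.77²)]^(1/4) = 103.88 K.

ΔT ≈ 131.7 K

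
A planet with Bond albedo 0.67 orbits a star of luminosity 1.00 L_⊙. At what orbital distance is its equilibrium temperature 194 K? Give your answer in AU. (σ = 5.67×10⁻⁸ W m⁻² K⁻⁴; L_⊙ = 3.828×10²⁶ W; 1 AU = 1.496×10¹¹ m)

d ≈ 1.18 AU

L = 1.00 × 3.828×10²⁶ = 3.83×10²⁶ W.
From T_eq⁴ = L(1−A)/(16πσd²): d = √[L(1−A)/(16πσT_eq⁴)].
d = √[3.83×10²⁶ × 0.33 / (16π × 5.67×10⁻⁸ × (194)⁴)] = 1.77×10¹¹ m = 1.18 AU.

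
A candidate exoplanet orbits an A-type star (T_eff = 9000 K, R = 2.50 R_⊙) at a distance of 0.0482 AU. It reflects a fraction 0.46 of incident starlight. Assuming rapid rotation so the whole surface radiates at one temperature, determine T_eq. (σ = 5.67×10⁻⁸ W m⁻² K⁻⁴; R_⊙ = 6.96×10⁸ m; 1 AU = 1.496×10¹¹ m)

R_⋆ = 2.50 × 6.96×10⁸ = 1.74×10⁹ m.
d = 0.0482 AU = 7.21×10⁹ m.
L = 4πR_⋆²σT_⋆⁴ = 4π(1.74×10⁹)² × 5.67×10⁻⁸ × (9000)⁴ = 1.42×10²⁸ W.
S = L/(4πd²) = 2.17×10⁷ W m⁻².
Energy balance: absorbed = emitted ⇒ πR²·S(1−A) = 4πR²·σT_eq⁴, so T_eq⁴ = S(1−A)/(4σ).
T_eq = [2.17×10⁷ × 0.54 / (4 × 5.67×10⁻⁸)]^(1/4) = (5.16×10¹³)^(1/4) = 2680 K.

T_eq ≈ 2680 K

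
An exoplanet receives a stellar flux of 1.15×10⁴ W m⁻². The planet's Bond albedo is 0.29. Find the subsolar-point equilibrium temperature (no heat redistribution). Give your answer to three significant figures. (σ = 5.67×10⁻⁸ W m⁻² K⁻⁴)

At the subsolar point the surface absorbs S(1−A) and emits σT⁴ per unit area — no factor of 4, since only the local patch is in balance.
T = [1.15×10⁴ × 0.71 / 5.67×10⁻⁸]^(1/4) = (1.44×10¹¹)^(1/4) = 616 K.

T_ss ≈ 616 K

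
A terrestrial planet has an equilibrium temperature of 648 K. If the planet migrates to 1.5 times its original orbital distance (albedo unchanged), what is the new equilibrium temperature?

T_eq ∝ L^(1/4) · d^(−1/2).
T′ = 648 / 1.5^(1/2) = 529 K.

T_eq ≈ 529 K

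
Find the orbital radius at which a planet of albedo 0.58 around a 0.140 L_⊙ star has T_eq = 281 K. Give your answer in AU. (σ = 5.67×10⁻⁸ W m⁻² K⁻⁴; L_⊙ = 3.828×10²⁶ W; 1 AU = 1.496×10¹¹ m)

d ≈ 0.238 AU

L = 0.140 × 3.828×10²⁶ = 5.36×10²⁵ W.
From T_eq⁴ = L(1−A)/(16πσd²): d = √[L(1−A)/(16πσT_eq⁴)].
d = √[5.36×10²⁵ × 0.42 / (16π × 5.67×10⁻⁸ × (281)⁴)] = 3.56×10¹⁰ m = 0.238 AU.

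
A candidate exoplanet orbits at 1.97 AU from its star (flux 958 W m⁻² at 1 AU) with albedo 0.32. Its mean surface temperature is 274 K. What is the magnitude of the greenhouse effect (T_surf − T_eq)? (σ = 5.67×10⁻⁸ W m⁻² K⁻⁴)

S = 958/1.97² = 246.8 W m⁻².
T_eq = [S(1−A)/(4σ)]^(1/4) = [246.8×0.68/(4×5.67×10⁻⁸)]^(1/4) = 164.9 K.
ΔT = T_surf − T_eq = 274 − 164.9.

ΔT ≈ 109.1 K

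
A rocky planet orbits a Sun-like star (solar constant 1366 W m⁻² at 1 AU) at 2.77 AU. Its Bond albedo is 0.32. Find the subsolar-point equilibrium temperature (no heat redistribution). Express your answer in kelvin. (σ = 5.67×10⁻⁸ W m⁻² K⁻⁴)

T_ss ≈ 215 K

Flux at 2.77 AU: S = 1366/2.77² = 178 W m⁻².
At the subsolar point the surface absorbs S(1−A) and emits σT⁴ per unit area — no factor of 4, since only the local patch is in balance.
T = [178 × 0.68 / 5.67×10⁻⁸]^(1/4) = (2.14×10⁹)^(1/4) = 215 K.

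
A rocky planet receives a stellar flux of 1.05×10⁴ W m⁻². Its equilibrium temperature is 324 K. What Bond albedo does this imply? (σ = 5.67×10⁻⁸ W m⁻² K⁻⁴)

A ≈ 0.76

From T_eq⁴ = S(1−A)/(4σ): 1−A = 4σT_eq⁴/S.
1−A = 4 × 5.67×10⁻⁸ × (324)⁴ / 1.05×10⁴ = 0.238.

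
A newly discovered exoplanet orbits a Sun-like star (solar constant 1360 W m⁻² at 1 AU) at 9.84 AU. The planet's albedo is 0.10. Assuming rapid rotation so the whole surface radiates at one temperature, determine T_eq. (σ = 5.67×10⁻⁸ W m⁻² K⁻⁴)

Flux at 9.84 AU: S = 1360/9.84² = 14.0 W m⁻².
Energy balance: absorbed = emitted ⇒ πR²·S(1−A) = 4πR²·σT_eq⁴, so T_eq⁴ = S(1−A)/(4σ).
T_eq = [14.0 × 0.90 / (4 × 5.67×10⁻⁸)]^(1/4) = (5.57×10⁷)^(1/4) = 86.4 K.

T_eq ≈ 86.4 K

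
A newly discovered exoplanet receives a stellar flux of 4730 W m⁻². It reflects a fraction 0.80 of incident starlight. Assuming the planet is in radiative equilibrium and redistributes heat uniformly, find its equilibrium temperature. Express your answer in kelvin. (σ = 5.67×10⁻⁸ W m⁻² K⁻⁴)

T_eq ≈ 254 K

Energy balance: absorbed = emitted ⇒ πR²·S(1−A) = 4πR²·σT_eq⁴, so T_eq⁴ = S(1−A)/(4σ).
T_eq = [4730 × 0.20 / (4 × 5.67×10⁻⁸)]^(1/4) = (4.17×10⁹)^(1/4) = 254 K.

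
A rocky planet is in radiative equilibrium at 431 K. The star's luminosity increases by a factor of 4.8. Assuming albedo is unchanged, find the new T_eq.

T_eq ≈ 638 K

T_eq ∝ L^(1/4) · d^(−1/2).
T′ = 431 × 4.8^(1/4) = 638 K.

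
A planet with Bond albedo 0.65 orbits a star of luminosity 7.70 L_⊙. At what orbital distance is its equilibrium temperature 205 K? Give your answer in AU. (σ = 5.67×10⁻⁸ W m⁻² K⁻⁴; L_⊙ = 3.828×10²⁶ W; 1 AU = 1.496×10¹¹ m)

L = 7.70 × 3.828×10²⁶ = 2.95×10²⁷ W.
From T_eq⁴ = L(1−A)/(16πσd²): d = √[L(1−A)/(16πσT_eq⁴)].
d = √[2.95×10²⁷ × 0.35 / (16π × 5.67×10⁻⁸ × (205)⁴)] = 4.53×10¹¹ m = 3.03 AU.

d ≈ 3.03 AU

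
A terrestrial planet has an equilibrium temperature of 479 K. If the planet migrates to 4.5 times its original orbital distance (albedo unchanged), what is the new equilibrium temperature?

T_eq ≈ 226 K

T_eq ∝ L^(1/4) · d^(−1/2).
T′ = 479 / 4.5^(1/2) = 226 K.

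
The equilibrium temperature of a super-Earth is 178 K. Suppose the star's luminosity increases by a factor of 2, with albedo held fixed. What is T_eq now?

T_eq ∝ L^(1/4) · d^(−1/2).
T′ = 178 × 2^(1/4) = 212 K.

T_eq ≈ 212 K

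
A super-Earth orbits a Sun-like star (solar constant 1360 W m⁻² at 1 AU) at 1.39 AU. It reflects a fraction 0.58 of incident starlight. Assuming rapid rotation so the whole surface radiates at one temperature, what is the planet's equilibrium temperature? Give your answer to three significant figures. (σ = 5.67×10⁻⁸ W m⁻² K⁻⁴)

Flux at 1.39 AU: S = 1360/1.39² = 704 W m⁻².
Energy balance: absorbed = emitted ⇒ πR²·S(1−A) = 4πR²·σT_eq⁴, so T_eq⁴ = S(1−A)/(4σ).
T_eq = [704 × 0.42 / (4 × 5.67×10⁻⁸)]^(1/4) = (1.30×10⁹)^(1/4) = 190 K.

T_eq ≈ 190 K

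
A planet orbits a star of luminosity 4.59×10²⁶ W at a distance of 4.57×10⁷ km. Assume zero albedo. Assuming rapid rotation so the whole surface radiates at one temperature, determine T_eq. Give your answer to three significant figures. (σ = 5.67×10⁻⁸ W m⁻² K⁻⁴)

T_eq ≈ 527 K

d = 4.57×10⁷ km = 4.57×10¹⁰ m.
Flux: S = L/(4πd²) = 4.59×10²⁶/(4π×(4.57×10¹⁰)²) = 1.75×10⁴ W m⁻².
Energy balance: absorbed = emitted ⇒ πR²·S(1−A) = 4πR²·σT_eq⁴, so T_eq⁴ = S(1−A)/(4σ).
T_eq = [1.75×10⁴ × 1.00 / (4 × 5.67×10⁻⁸)]^(1/4) = (7.71×10¹⁰)^(1/4) = 527 K.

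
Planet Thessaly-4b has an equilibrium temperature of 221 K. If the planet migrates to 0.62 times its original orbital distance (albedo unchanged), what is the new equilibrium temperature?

T_eq ∝ L^(1/4) · d^(−1/2).
T′ = 221 / 0.62^(1/2) = 281 K.

T_eq ≈ 281 K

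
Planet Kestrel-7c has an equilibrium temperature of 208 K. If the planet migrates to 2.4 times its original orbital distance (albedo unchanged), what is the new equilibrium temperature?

T_eq ∝ L^(1/4) · d^(−1/2).
T′ = 208 / 2.4^(1/2) = 134 K.

T_eq ≈ 134 K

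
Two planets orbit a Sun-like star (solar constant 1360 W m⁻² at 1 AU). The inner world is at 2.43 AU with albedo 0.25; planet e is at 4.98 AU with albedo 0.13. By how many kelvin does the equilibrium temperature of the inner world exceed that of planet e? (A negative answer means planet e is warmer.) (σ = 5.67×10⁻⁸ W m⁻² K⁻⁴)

T_eq = [S₀(1−A)/(4σd²)]^(1/4), so T ∝ (1−A)^(1/4) / √d.
T₁ = [1360×0.75/(4×5.67×10⁻⁸×2.43²)]^(1/4) = 166.13 K.
T₂ = [1360×0.87/(4×5.67×10⁻⁸×4.98²)]^(1/4) = 120.43 K.

ΔT ≈ 45.7 K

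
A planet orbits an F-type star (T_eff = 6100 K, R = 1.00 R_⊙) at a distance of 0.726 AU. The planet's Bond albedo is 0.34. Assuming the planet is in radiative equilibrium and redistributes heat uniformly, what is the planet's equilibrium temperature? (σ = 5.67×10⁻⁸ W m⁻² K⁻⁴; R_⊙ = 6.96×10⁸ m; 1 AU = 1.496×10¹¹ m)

T_eq ≈ 311 K

R_⋆ = 1.00 × 6.96×10⁸ = 6.96×10⁸ m.
d = 0.726 AU = 1.09×10¹¹ m.
L = 4πR_⋆²σT_⋆⁴ = 4π(6.96×10⁸)² × 5.67×10⁻⁸ × (6100)⁴ = 4.78×10²⁶ W.
S = L/(4πd²) = 3220 W m⁻².
Energy balance: absorbed = emitted ⇒ πR²·S(1−A) = 4πR²·σT_eq⁴, so T_eq⁴ = S(1−A)/(4σ).
T_eq = [3220 × 0.66 / (4 × 5.67×10⁻⁸)]^(1/4) = (9.38×10⁹)^(1/4) = 311 K.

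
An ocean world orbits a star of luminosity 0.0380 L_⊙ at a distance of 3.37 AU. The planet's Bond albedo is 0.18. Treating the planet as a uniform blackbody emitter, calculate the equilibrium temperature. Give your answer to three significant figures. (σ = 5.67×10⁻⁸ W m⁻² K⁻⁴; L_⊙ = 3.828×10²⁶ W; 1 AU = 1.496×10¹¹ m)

d = 3.37 AU = 5.04×10¹¹ m.
L = 0.0380 × 3.828×10²⁶ = 1.45×10²⁵ W.
Flux: S = L/(4πd²) = 1.45×10²⁵/(4π×(5.04×10¹¹)²) = 4.55 W m⁻².
Energy balance: absorbed = emitted ⇒ πR²·S(1−A) = 4πR²·σT_eq⁴, so T_eq⁴ = S(1−A)/(4σ).
T_eq = [4.55 × 0.82 / (4 × 5.67×10⁻⁸)]^(1/4) = (1.65×10⁷)^(1/4) = 63.7 K.

T_eq ≈ 63.7 K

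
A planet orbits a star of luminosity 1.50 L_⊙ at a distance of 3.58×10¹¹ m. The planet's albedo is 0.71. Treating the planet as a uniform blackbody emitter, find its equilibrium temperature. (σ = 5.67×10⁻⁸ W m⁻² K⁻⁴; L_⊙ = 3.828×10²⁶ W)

T_eq ≈ 146 K

L = 1.50 × 3.828×10²⁶ = 5.74×10²⁶ W.
Flux: S = L/(4πd²) = 5.74×10²⁶/(4π×(3.58×10¹¹)²) = 357 W m⁻².
Energy balance: absorbed = emitted ⇒ πR²·S(1−A) = 4πR²·σT_eq⁴, so T_eq⁴ = S(1−A)/(4σ).
T_eq = [357 × 0.29 / (4 × 5.67×10⁻⁸)]^(1/4) = (4.56×10⁸)^(1/4) = 146 K.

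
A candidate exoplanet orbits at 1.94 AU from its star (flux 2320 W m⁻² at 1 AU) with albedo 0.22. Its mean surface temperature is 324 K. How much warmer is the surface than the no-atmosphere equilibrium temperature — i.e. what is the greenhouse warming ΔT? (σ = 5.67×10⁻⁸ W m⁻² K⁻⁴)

S = 2320/1.94² = 616.4 W m⁻².
T_eq = [S(1−A)/(4σ)]^(1/4) = [616.4×0.78/(4×5.67×10⁻⁸)]^(1/4) = 214.6 K.
ΔT = T_surf − T_eq = 324 − 214.6.

ΔT ≈ 109.4 K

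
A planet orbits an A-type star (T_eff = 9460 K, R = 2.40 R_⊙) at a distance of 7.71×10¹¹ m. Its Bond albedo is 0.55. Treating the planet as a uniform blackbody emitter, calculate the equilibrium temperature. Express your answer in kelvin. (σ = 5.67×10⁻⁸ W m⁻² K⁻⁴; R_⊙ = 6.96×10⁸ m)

R_⋆ = 2.40 × 6.96×10⁸ = 1.67×10⁹ m.
L = 4πR_⋆²σT_⋆⁴ = 4π(1.67×10⁹)² × 5.67×10⁻⁸ × (9460)⁴ = 1.59×10²⁸ W.
S = L/(4πd²) = 2130 W m⁻².
Energy balance: absorbed = emitted ⇒ πR²·S(1−A) = 4πR²·σT_eq⁴, so T_eq⁴ = S(1−A)/(4σ).
T_eq = [2130 × 0.45 / (4 × 5.67×10⁻⁸)]^(1/4) = (4.23×10⁹)^(1/4) = 255 K.

T_eq ≈ 255 K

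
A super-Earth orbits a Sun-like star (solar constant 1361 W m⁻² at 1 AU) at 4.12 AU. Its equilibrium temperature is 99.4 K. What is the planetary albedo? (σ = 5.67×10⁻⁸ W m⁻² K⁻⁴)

Flux at 4.12 AU: S = 1361/4.12² = 80.2 W m⁻².
From T_eq⁴ = S(1−A)/(4σ): 1−A = 4σT_eq⁴/S.
1−A = 4 × 5.67×10⁻⁸ × (99.4)⁴ / 80.2 = 0.276.

A ≈ 0.72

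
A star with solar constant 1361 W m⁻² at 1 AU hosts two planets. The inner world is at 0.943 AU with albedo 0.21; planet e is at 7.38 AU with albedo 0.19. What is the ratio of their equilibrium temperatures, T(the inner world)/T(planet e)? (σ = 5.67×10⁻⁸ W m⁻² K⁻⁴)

T₁/T₂ ≈ 2.780

T_eq = [S₀(1−A)/(4σd²)]^(1/4), so T ∝ (1−A)^(1/4) / √d.
T₁ = [1361×0.79/(4×5.67×10⁻⁸×0.943²)]^(1/4) = 270.21 K.
T₂ = [1361×0.81/(4×5.67×10⁻⁸×7.38²)]^(1/4) = 97.20 K.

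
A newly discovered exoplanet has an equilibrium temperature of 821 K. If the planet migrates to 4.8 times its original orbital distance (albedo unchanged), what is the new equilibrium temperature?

T_eq ≈ 375 K

T_eq ∝ L^(1/4) · d^(−1/2).
T′ = 821 / 4.8^(1/2) = 375 K.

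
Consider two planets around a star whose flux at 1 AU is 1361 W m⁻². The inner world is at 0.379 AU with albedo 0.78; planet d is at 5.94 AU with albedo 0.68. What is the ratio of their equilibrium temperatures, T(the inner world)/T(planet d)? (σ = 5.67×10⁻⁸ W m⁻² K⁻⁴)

T_eq = [S₀(1−A)/(4σd²)]^(1/4), so T ∝ (1−A)^(1/4) / √d.
T₁ = [1361×0.22/(4×5.67×10⁻⁸×0.379²)]^(1/4) = 309.63 K.
T₂ = [1361×0.32/(4×5.67×10⁻⁸×5.94²)]^(1/4) = 85.89 K.

T₁/T₂ ≈ 3.605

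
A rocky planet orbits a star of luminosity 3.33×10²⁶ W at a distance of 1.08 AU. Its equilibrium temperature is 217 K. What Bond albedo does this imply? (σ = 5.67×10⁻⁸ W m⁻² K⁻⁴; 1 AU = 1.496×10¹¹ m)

d = 1.08 AU = 1.62×10¹¹ m.
Flux: S = L/(4πd²) = 3.33×10²⁶/(4π×(1.62×10¹¹)²) = 1020 W m⁻².
From T_eq⁴ = S(1−A)/(4σ): 1−A = 4σT_eq⁴/S.
1−A = 4 × 5.67×10⁻⁸ × (217)⁴ / 1020 = 0.495.

A ≈ 0.50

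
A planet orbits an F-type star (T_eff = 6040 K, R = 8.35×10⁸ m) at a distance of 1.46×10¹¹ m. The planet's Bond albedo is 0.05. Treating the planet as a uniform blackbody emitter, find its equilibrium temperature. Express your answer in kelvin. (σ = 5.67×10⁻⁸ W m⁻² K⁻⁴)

T_eq ≈ 319 K

L = 4πR_⋆²σT_⋆⁴ = 4π(8.35×10⁸)² × 5.67×10⁻⁸ × (6040)⁴ = 6.61×10²⁶ W.
S = L/(4πd²) = 2470 W m⁻².
Energy balance: absorbed = emitted ⇒ πR²·S(1−A) = 4πR²·σT_eq⁴, so T_eq⁴ = S(1−A)/(4σ).
T_eq = [2470 × 0.95 / (4 × 5.67×10⁻⁸)]^(1/4) = (1.03×10¹⁰)^(1/4) = 319 K.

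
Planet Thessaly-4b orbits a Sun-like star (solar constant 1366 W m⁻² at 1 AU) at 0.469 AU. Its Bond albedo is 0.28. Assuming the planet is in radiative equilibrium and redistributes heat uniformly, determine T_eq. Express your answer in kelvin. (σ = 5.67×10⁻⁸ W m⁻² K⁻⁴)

T_eq ≈ 375 K

Flux at 0.469 AU: S = 1366/0.469² = 6210 W m⁻².
Energy balance: absorbed = emitted ⇒ πR²·S(1−A) = 4πR²·σT_eq⁴, so T_eq⁴ = S(1−A)/(4σ).
T_eq = [6210 × 0.72 / (4 × 5.67×10⁻⁸)]^(1/4) = (1.97×10¹⁰)^(1/4) = 375 K.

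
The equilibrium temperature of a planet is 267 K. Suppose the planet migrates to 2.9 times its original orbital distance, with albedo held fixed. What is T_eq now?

T_eq ∝ L^(1/4) · d^(−1/2).
T′ = 267 / 2.9^(1/2) = 157 K.

T_eq ≈ 157 K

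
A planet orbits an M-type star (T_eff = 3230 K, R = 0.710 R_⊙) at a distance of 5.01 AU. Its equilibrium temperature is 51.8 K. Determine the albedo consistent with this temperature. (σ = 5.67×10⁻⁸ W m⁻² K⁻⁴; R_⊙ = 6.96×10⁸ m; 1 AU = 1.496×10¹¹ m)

A ≈ 0.39

R_⋆ = 0.710 × 6.96×10⁸ = 4.94×10⁸ m.
d = 5.01 AU = 7.49×10¹¹ m.
L = 4πR_⋆²σT_⋆⁴ = 4π(4.94×10⁸)² × 5.67×10⁻⁸ × (3230)⁴ = 1.89×10²⁵ W.
S = L/(4πd²) = 2.68 W m⁻².
From T_eq⁴ = S(1−A)/(4σ): 1−A = 4σT_eq⁴/S.
1−A = 4 × 5.67×10⁻⁸ × (51.8)⁴ / 2.68 = 0.609.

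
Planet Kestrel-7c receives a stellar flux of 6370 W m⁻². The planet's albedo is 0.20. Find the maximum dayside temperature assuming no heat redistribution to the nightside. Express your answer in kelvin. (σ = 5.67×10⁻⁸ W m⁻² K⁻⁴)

T_ss ≈ 548 K

With no redistribution each surface element balances locally: S(1−A) = σT⁴.
T = [6370 × 0.80 / 5.67×10⁻⁸]^(1/4) = (8.99×10¹⁰)^(1/4) = 548 K.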